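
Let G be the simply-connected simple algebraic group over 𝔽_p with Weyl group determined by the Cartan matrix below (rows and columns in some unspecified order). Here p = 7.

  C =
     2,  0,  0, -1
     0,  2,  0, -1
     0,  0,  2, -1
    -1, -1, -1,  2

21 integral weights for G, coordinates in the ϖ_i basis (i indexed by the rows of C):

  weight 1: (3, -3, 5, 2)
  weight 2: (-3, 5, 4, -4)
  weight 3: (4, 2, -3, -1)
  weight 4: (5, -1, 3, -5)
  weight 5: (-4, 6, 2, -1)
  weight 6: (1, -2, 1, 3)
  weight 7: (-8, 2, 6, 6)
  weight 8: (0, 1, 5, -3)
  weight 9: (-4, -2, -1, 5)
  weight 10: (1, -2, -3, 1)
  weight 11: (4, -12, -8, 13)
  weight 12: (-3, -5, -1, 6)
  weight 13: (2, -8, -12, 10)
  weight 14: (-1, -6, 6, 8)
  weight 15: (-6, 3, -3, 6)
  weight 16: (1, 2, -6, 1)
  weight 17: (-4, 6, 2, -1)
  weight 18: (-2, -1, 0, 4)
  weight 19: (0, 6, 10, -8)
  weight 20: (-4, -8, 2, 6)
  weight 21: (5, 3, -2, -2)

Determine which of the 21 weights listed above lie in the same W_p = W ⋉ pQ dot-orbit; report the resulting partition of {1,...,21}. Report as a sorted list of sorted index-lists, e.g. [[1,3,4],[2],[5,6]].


Type D_4, rank 4, |W|=192; reorder rows/cols to standard.

Ā_7 reps of the 21 weights (D_4, coords as presented):

  λ_1 → (2, 4, 0, 0) · λ_2 → (3, 1, 0, 1) · λ_3 → (3, 1, 0, 1) · λ_4 → (2, 4, 0, 0) · λ_5 → (0, 4, 0, 0) · λ_6 → (1, 0, 1, 1) · λ_7 → (0, 4, 0, 0) · λ_8 → (1, 0, 4, 1) · λ_9 → (3, 1, 0, 1) · λ_10 → (1, 0, 1, 1) · λ_11 → (2, 4, 0, 0) · λ_12 → (2, 4, 0, 0) · λ_13 → (0, 4, 0, 0) · λ_14 → (1, 0, 2, 2) · λ_15 → (1, 0, 2, 2) · λ_16 → (1, 0, 2, 2) · λ_17 → (0, 4, 0, 0) · λ_18 → (1, 0, 1, 1) · λ_19 → (2, 4, 0, 0) · λ_20 → (0, 4, 0, 0) · λ_21 → (3, 1, 0, 1)

6 distinct reps among the 21 weights ⇒ 6 W_7-linkage classes:

[[1, 4, 11, 12, 19], [2, 3, 9, 21], [5, 7, 13, 17, 20], [6, 10, 18], [8], [14, 15, 16]]


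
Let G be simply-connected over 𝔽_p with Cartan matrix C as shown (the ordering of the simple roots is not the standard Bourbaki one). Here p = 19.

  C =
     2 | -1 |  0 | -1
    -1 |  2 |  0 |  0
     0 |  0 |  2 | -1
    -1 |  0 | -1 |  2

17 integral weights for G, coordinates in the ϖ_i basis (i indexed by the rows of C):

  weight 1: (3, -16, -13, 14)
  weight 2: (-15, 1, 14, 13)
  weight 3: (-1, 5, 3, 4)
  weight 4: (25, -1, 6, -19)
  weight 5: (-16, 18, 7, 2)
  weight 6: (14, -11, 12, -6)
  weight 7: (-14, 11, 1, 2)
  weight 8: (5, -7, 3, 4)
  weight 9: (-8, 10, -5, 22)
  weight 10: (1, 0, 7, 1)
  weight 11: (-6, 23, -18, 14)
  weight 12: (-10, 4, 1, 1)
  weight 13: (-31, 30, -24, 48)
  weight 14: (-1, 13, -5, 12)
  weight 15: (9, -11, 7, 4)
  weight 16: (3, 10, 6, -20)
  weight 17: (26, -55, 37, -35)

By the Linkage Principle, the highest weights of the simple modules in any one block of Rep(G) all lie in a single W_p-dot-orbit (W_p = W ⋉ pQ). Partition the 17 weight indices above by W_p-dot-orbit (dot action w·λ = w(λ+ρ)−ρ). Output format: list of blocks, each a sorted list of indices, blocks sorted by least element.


Cartan matrix: type A_4 (|W|=120); un-permuting the 4 rows.

λ_j+ρ reflected into Ā_19 (⟨·,θ^∨⟩≤19); 4-tuples as given:

    [1] (3, 4, 4, 8)
    [2] (2, 2, 5, 0)
    [3] (0, 6, 4, 5)
    [4] (1, 7, 4, 7)
    [5] (3, 4, 4, 8)
    [6] (0, 6, 4, 5)
    [7] (2, 1, 8, 2)
    [8] (0, 6, 4, 5)
    [9] (3, 4, 4, 8)
    [10] (2, 1, 8, 2)
    [11] (2, 2, 5, 0)
    [12] (2, 2, 5, 0)
    [13] (1, 7, 4, 7)
    [14] (0, 6, 4, 5)
    [15] (0, 6, 4, 5)
    [16] (3, 4, 4, 8)
    [17] (3, 4, 4, 8)

These 17 weights hit 5 W_19-dot-orbits; sizes (5, 3, 5, 2, 2):

[[1, 5, 9, 16, 17], [2, 11, 12], [3, 6, 8, 14, 15], [4, 13], [7, 10]]


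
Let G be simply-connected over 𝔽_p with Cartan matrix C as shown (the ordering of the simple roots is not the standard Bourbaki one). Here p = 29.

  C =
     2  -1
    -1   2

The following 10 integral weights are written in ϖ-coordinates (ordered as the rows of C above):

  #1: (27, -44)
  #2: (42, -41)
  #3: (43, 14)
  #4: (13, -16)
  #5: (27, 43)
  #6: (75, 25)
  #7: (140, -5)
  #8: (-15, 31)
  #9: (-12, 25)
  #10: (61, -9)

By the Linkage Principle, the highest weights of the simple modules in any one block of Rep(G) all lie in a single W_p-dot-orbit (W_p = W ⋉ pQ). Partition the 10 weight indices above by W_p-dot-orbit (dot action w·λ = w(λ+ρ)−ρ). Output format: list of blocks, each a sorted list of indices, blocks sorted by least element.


Root system A_2: the 2×2 matrix C matches after relabeling.

Alcove-folded reps (p=29, 10 weights, presented ϖ-order):

  [1] (1, 14);  [2] (11, 15);  [3] (1, 14);  [4] (1, 14);  [5] (1, 14);  [6] (11, 15);  [7] (4, 21);  [8] (11, 15);  [9] (11, 15);  [10] (4, 21)

3 distinct reps among the 10 weights ⇒ 3 W_29-linkage classes:

[[1, 3, 4, 5], [2, 6, 8, 9], [7, 10]]


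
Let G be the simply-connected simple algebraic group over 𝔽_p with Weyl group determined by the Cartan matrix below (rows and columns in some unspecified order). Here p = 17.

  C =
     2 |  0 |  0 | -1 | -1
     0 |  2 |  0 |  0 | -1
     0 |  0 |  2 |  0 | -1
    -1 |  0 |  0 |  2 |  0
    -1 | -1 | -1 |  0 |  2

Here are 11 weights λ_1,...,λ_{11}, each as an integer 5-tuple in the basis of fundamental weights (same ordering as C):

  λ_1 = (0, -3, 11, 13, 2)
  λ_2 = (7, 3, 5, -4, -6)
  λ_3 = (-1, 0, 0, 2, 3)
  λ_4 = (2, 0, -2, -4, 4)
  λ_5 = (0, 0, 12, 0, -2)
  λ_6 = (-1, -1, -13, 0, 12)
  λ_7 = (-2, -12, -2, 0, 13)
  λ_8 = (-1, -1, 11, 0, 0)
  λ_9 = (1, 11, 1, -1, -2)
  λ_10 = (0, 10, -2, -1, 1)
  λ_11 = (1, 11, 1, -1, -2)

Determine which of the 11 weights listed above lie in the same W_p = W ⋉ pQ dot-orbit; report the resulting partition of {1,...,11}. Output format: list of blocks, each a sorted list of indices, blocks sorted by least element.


C ↔ D_5 under row/col permutation; |W(D_5)| = 1920.

W_17-reps of the 11 weights in Ā_17 (same 5-coord order as C):

    [1] (1, 11, 1, 0, 1)
    [2] (0, 1, 1, 3, 4)
    [3] (0, 1, 1, 3, 4)
    [4] (0, 1, 1, 3, 4)
    [5] (0, 0, 12, 1, 1)
    [6] (0, 0, 12, 1, 1)
    [7] (1, 11, 1, 0, 1)
    [8] (0, 0, 12, 1, 1)
    [9] (1, 11, 1, 0, 1)
    [10] (1, 11, 1, 0, 1)
    [11] (1, 11, 1, 0, 1)

Grouping the 11 weights by Ā_17-representative: 3 linkage classes.

[[1, 7, 9, 10, 11], [2, 3, 4], [5, 6, 8]]


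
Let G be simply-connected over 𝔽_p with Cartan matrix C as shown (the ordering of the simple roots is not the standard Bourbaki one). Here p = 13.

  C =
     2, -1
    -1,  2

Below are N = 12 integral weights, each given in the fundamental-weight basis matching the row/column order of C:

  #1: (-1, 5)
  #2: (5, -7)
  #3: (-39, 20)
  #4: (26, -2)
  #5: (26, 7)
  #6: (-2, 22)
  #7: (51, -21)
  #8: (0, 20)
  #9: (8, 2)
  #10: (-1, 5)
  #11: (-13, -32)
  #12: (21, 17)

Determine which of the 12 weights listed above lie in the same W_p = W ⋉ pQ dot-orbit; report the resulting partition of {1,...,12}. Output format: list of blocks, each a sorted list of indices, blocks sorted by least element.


C ↔ A_2 under row/col permutation; |W(A_2)| = 6.

W_13-reps of the 12 weights in Ā_13 (same 2-coord order as C):

  1: (0, 6)
  2: (0, 6)
  3: (8, 4)
  4: (1, 12)
  5: (8, 4)
  6: (9, 3)
  7: (0, 6)
  8: (8, 4)
  9: (9, 3)
  10: (0, 6)
  11: (8, 4)
  12: (8, 4)

4 distinct reps among the 12 weights ⇒ 4 W_13-linkage classes:

[[1, 2, 7, 10], [3, 5, 8, 11, 12], [4], [6, 9]]


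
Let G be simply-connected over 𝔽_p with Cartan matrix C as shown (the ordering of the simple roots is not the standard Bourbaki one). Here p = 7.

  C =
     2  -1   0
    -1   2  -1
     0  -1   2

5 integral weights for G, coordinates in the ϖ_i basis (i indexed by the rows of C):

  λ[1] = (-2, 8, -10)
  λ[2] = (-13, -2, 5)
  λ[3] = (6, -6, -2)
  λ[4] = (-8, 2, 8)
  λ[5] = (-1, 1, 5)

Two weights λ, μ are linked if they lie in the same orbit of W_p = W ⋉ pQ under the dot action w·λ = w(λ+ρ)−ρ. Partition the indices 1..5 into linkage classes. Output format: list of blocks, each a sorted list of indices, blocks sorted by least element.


Dynkin diagram of C (from the 4 off-diagonal −1 entries): A_3.

W_7-reps of the 5 weights in Ā_7 (same 3-coord order as C):

  1: (1, 1, 5);  2: (5, 0, 1);  3: (1, 1, 5);  4: (2, 2, 0);  5: (1, 1, 5)

These 5 weights hit 3 W_7-dot-orbits; sizes (3, 1, 1):

[[1, 3, 5], [2], [4]]


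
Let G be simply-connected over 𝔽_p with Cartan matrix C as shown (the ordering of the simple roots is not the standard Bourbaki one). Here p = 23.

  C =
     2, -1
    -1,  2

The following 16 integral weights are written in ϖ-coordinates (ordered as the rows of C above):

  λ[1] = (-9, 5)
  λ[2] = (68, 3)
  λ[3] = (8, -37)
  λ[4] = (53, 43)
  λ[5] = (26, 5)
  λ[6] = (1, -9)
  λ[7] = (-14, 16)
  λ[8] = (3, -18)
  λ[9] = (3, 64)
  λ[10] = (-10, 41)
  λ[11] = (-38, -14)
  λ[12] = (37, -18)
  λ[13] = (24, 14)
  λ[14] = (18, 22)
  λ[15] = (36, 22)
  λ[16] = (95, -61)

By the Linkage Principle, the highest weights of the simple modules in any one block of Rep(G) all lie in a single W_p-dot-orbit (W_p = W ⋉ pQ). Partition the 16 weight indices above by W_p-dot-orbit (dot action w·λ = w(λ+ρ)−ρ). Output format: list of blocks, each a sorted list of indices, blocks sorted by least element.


C ↔ A_2 under row/col permutation; |W(A_2)| = 6.

Folding the 16 weights λ_j+ρ into Ā_23 (reps in the given 2-coord order):

  [1] (6, 2) · [2] (0, 4) · [3] (10, 4) · [4] (6, 2) · [5] (13, 4) · [6] (6, 2) · [7] (13, 4) · [8] (13, 4) · [9] (0, 4) · [10] (10, 4) · [11] (10, 4) · [12] (6, 2) · [13] (6, 2) · [14] (0, 4) · [15] (14, 0) · [16] (10, 4)

The 16 indices split into 5 linkage classes (same alcove rep ⇔ same W_23-dot-orbit):

[[1, 4, 6, 12, 13], [2, 9, 14], [3, 10, 11, 16], [5, 7, 8], [15]]


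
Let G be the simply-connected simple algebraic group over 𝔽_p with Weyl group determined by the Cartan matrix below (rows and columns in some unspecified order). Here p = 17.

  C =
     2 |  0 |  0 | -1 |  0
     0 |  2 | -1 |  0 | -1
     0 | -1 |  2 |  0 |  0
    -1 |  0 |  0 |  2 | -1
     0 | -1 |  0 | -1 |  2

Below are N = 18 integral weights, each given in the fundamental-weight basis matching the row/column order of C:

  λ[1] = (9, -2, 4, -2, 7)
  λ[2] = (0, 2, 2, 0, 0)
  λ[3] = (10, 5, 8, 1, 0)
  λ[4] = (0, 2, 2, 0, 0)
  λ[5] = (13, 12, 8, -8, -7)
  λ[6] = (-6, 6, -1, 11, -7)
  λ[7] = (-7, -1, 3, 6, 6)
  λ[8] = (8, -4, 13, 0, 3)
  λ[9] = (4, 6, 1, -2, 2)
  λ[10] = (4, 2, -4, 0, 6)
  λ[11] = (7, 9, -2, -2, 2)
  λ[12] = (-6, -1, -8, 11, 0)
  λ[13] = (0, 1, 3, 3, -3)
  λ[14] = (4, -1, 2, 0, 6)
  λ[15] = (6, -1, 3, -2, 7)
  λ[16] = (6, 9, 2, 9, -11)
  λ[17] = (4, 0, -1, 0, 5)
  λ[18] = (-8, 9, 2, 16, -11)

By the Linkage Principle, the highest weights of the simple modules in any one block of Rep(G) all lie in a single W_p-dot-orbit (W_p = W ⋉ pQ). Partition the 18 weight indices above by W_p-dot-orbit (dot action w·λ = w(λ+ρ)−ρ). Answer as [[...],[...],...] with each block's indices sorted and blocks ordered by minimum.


Type A_5, rank 5, |W|=720; reorder rows/cols to standard.

λ_j+ρ reflected into Ā_17 (⟨·,θ^∨⟩≤17); 5-tuples as given:

  [1] (5, 1, 0, 1, 6) · [2] (1, 3, 3, 1, 1) · [3] (1, 3, 3, 1, 1) · [4] (1, 3, 3, 1, 1) · [5] (5, 0, 3, 1, 7) · [6] (5, 1, 0, 1, 6) · [7] (5, 0, 3, 1, 7) · [8] (1, 3, 3, 1, 1) · [9] (4, 7, 2, 1, 2) · [10] (5, 0, 3, 1, 7) · [11] (4, 7, 2, 1, 2) · [12] (5, 1, 0, 1, 6) · [13] (1, 0, 4, 2, 2) · [14] (5, 0, 3, 1, 7) · [15] (5, 0, 3, 1, 7) · [16] (4, 0, 0, 0, 10) · [17] (5, 1, 0, 1, 6) · [18] (4, 0, 0, 0, 10)

Partition of {1..18} into 6 W_17-dot-orbits:

[[1, 6, 12, 17], [2, 3, 4, 8], [5, 7, 10, 14, 15], [9, 11], [13], [16, 18]]


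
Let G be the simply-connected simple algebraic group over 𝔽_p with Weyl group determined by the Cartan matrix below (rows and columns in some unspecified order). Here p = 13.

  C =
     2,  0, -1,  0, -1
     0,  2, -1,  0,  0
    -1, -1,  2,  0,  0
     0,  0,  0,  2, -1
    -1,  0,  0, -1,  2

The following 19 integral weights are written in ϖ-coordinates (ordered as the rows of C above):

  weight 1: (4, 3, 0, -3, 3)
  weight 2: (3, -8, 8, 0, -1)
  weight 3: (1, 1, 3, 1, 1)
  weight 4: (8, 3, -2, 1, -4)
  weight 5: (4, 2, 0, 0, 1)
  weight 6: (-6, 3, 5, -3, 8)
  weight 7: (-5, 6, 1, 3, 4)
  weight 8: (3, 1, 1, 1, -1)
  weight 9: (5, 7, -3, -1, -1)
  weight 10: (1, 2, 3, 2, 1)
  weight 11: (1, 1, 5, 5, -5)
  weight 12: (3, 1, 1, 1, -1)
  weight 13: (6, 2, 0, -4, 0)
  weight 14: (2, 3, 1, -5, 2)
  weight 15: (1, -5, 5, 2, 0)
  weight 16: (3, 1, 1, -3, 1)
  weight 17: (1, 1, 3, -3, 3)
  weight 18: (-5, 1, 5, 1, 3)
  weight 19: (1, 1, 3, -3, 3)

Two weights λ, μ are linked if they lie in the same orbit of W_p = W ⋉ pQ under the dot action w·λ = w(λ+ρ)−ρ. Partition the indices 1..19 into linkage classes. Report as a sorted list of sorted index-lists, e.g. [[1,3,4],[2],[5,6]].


Root system A_5: the 5×5 matrix C matches after relabeling.

W_13-reps of the 19 weights in Ā_13 (same 5-coord order as C):

    λ_1+ρ ↦ (5, 3, 1, 1, 2)
    λ_2+ρ ↦ (4, 6, 2, 0, 0)
    λ_3+ρ ↦ (2, 2, 4, 2, 2)
    λ_4+ρ ↦ (5, 3, 1, 1, 2)
    λ_5+ρ ↦ (5, 3, 1, 1, 2)
    λ_6+ρ ↦ (5, 3, 1, 1, 2)
    λ_7+ρ ↦ (2, 4, 2, 3, 1)
    λ_8+ρ ↦ (4, 2, 2, 2, 0)
    λ_9+ρ ↦ (4, 6, 2, 0, 0)
    λ_10+ρ ↦ (2, 2, 4, 2, 2)
    λ_11+ρ ↦ (2, 2, 4, 2, 2)
    λ_12+ρ ↦ (4, 2, 2, 2, 0)
    λ_13+ρ ↦ (5, 3, 1, 1, 2)
    λ_14+ρ ↦ (2, 4, 2, 3, 1)
    λ_15+ρ ↦ (2, 4, 2, 3, 1)
    λ_16+ρ ↦ (4, 2, 2, 2, 0)
    λ_17+ρ ↦ (2, 2, 4, 2, 2)
    λ_18+ρ ↦ (4, 2, 2, 2, 0)
    λ_19+ρ ↦ (2, 2, 4, 2, 2)

Partition of {1..19} into 5 W_13-dot-orbits:

[[1, 4, 5, 6, 13], [2, 9], [3, 10, 11, 17, 19], [7, 14, 15], [8, 12, 16, 18]]


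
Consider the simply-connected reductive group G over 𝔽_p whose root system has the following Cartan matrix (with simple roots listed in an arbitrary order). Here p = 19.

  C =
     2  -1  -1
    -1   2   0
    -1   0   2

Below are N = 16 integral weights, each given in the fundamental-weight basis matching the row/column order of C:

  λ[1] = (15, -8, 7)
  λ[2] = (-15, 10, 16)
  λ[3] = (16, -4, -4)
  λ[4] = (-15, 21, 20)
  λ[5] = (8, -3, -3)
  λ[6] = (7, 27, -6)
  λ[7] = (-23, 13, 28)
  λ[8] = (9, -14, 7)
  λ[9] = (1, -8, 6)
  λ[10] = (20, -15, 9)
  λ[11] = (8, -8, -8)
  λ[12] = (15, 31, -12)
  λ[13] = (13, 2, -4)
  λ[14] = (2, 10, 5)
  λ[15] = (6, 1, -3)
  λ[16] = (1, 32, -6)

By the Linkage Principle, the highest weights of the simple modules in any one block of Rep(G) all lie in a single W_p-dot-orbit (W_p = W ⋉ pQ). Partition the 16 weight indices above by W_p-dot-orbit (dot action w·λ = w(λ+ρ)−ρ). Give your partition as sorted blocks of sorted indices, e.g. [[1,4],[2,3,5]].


Dynkin diagram of C (from the 4 off-diagonal −1 entries): A_3.

Folding the 16 weights λ_j+ρ into Ā_19 (reps in the given 3-coord order):

    1: (9, 2, 3)
    2: (11, 3, 3)
    3: (11, 3, 3)
    4: (9, 2, 3)
    5: (5, 2, 2)
    6: (9, 2, 3)
    7: (9, 2, 3)
    8: (3, 10, 5)
    9: (5, 2, 2)
    10: (5, 2, 2)
    11: (5, 2, 2)
    12: (3, 10, 5)
    13: (11, 3, 3)
    14: (3, 10, 5)
    15: (5, 2, 2)
    16: (11, 3, 3)

Grouping the 16 weights by Ā_19-representative: 4 linkage classes.

[[1, 4, 6, 7], [2, 3, 13, 16], [5, 9, 10, 11, 15], [8, 12, 14]]


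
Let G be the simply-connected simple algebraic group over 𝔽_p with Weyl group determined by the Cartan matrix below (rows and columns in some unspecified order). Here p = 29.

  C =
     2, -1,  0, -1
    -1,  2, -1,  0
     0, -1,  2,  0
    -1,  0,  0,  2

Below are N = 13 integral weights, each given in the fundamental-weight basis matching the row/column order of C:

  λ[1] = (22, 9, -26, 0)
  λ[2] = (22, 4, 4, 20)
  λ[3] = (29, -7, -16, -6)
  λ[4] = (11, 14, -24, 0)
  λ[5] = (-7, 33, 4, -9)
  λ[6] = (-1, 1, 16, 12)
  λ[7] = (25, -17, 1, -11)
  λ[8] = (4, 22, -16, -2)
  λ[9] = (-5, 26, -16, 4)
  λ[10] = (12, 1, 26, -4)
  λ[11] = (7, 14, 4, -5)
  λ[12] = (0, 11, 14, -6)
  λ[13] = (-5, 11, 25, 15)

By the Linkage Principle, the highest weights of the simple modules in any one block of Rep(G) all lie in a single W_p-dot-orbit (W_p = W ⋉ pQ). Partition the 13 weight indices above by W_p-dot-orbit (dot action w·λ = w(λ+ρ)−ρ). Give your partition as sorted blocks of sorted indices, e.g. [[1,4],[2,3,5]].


A_4 Cartan matrix, 4 simple roots permuted; ρ=(1,1,1,1).

Folding the 13 weights λ_j+ρ into Ā_29 (reps in the given 4-coord order):

  [1] (4, 15, 5, 4)
  [2] (4, 15, 5, 4)
  [3] (4, 15, 5, 4)
  [4] (4, 8, 15, 1)
  [5] (4, 15, 5, 4)
  [6] (0, 2, 14, 10)
  [7] (0, 2, 14, 10)
  [8] (4, 8, 15, 1)
  [9] (4, 8, 15, 1)
  [10] (0, 2, 14, 10)
  [11] (4, 15, 5, 4)
  [12] (4, 8, 15, 1)
  [13] (5, 3, 5, 4)

These 13 weights hit 4 W_29-dot-orbits; sizes (5, 4, 3, 1):

[[1, 2, 3, 5, 11], [4, 8, 9, 12], [6, 7, 10], [13]]


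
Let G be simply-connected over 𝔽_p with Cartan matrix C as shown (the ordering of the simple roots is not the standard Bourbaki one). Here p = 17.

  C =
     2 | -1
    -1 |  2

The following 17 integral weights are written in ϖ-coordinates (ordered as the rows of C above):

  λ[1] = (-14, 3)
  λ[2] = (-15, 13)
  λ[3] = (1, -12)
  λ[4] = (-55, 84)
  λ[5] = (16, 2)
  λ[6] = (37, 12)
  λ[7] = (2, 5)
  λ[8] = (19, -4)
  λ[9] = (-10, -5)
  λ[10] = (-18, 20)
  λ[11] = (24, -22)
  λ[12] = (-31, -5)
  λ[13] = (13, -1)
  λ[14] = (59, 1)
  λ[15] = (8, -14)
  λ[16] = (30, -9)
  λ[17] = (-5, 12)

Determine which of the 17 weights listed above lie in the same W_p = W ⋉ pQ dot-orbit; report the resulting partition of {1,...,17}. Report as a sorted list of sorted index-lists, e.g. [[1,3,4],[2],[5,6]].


Cartan matrix: type A_2 (|W|=6); un-permuting the 2 rows.

Ā_17 reps of the 17 weights (A_2, coords as presented):

    1: (4, 9)
    2: (14, 0)
    3: (9, 2)
    4: (14, 0)
    5: (14, 0)
    6: (13, 0)
    7: (3, 6)
    8: (14, 0)
    9: (4, 9)
    10: (13, 0)
    11: (4, 9)
    12: (13, 0)
    13: (14, 0)
    14: (9, 2)
    15: (4, 9)
    16: (3, 6)
    17: (4, 9)

5 distinct reps among the 17 weights ⇒ 5 W_17-linkage classes:

[[1, 9, 11, 15, 17], [2, 4, 5, 8, 13], [3, 14], [6, 10, 12], [7, 16]]


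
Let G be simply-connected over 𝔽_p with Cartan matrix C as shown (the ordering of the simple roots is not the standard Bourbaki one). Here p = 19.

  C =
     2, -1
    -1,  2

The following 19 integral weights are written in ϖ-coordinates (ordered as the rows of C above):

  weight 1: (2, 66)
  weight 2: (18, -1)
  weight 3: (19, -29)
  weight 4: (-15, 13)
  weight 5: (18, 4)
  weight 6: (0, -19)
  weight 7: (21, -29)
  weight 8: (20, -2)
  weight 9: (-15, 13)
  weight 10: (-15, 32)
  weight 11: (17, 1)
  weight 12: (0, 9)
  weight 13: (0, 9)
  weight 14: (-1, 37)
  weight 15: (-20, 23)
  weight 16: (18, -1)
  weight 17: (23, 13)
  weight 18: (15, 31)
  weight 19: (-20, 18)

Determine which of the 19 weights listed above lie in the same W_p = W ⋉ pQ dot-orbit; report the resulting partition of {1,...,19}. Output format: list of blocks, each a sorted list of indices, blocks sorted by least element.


Type A_2, rank 2, |W|=6; reorder rows/cols to standard.

Alcove-folded reps (p=19, 19 weights, presented ϖ-order):

  [1] (3, 10)
  [2] (19, 0)
  [3] (1, 10)
  [4] (14, 0)
  [5] (14, 0)
  [6] (17, 1)
  [7] (3, 10)
  [8] (17, 1)
  [9] (14, 0)
  [10] (0, 5)
  [11] (17, 1)
  [12] (1, 10)
  [13] (1, 10)
  [14] (19, 0)
  [15] (14, 0)
  [16] (19, 0)
  [17] (0, 5)
  [18] (3, 10)
  [19] (19, 0)

The 19 indices split into 6 linkage classes (same alcove rep ⇔ same W_19-dot-orbit):

[[1, 7, 18], [2, 14, 16, 19], [3, 12, 13], [4, 5, 9, 15], [6, 8, 11], [10, 17]]


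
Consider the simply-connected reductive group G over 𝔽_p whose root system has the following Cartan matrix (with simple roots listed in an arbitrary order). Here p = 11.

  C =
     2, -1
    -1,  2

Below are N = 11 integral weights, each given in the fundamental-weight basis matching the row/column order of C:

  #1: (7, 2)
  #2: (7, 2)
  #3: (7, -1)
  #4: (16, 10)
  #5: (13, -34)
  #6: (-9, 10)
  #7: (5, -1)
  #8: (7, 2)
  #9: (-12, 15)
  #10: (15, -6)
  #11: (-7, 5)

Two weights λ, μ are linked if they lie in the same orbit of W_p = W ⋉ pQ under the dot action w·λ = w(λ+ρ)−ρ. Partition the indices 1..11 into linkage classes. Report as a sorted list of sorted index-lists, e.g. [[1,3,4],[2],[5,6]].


Dynkin diagram of C (from the 2 off-diagonal −1 entries): A_2.

Alcove-folded reps (p=11, 11 weights, presented ϖ-order):

  λ_1+ρ ↦ (8, 3) · λ_2+ρ ↦ (8, 3) · λ_3+ρ ↦ (8, 0) · λ_4+ρ ↦ (6, 0) · λ_5+ρ ↦ (8, 3) · λ_6+ρ ↦ (8, 3) · λ_7+ρ ↦ (6, 0) · λ_8+ρ ↦ (8, 3) · λ_9+ρ ↦ (6, 0) · λ_10+ρ ↦ (6, 0) · λ_11+ρ ↦ (6, 0)

These 11 weights hit 3 W_11-dot-orbits; sizes (5, 1, 5):

[[1, 2, 5, 6, 8], [3], [4, 7, 9, 10, 11]]


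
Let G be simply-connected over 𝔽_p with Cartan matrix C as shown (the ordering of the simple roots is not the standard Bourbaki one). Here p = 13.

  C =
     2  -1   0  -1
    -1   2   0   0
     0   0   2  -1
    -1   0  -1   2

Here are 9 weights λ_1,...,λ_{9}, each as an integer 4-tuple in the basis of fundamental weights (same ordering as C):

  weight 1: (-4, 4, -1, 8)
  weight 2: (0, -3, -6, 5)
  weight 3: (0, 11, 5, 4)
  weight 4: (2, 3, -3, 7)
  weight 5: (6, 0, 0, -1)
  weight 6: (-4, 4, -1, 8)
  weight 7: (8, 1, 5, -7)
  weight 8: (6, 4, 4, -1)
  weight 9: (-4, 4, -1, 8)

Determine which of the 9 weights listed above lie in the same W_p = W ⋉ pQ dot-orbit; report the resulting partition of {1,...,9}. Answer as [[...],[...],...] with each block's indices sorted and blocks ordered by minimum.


Dynkin diagram of C (from the 6 off-diagonal −1 entries): A_4.

W_13-reps of the 9 weights in Ā_13 (same 4-coord order as C):

  λ_1 → (3, 2, 0, 6)
  λ_2 → (1, 1, 5, 0)
  λ_3 → (1, 1, 5, 0)
  λ_4 → (3, 2, 0, 6)
  λ_5 → (7, 1, 1, 0)
  λ_6 → (3, 2, 0, 6)
  λ_7 → (3, 2, 0, 6)
  λ_8 → (7, 1, 1, 0)
  λ_9 → (3, 2, 0, 6)

3 distinct reps among the 9 weights ⇒ 3 W_13-linkage classes:

[[1, 4, 6, 7, 9], [2, 3], [5, 8]]


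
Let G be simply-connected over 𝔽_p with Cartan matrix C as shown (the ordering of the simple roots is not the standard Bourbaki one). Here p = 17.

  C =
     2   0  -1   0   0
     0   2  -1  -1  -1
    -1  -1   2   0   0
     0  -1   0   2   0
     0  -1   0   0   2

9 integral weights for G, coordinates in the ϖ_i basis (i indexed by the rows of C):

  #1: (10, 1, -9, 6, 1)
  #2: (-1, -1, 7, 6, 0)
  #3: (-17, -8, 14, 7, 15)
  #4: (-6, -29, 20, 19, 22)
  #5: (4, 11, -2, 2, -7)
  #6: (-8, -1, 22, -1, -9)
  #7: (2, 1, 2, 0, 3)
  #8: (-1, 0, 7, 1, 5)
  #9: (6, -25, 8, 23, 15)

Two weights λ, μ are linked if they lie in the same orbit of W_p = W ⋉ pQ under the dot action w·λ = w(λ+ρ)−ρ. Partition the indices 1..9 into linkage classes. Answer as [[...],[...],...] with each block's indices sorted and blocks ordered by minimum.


C ↔ D_5 under row/col permutation; |W(D_5)| = 1920.

Ā_17 reps of the 9 weights (D_5, coords as presented):

  λ_1 → (3, 2, 2, 1, 4);  λ_2 → (0, 0, 1, 7, 1);  λ_3 → (0, 0, 1, 7, 1);  λ_4 → (3, 2, 2, 1, 4);  λ_5 → (3, 2, 2, 1, 4);  λ_6 → (1, 0, 0, 2, 6);  λ_7 → (3, 2, 2, 1, 4);  λ_8 → (1, 0, 0, 2, 6);  λ_9 → (0, 0, 1, 7, 1)

Linkage partition of the 9 weights (3 classes, p=17):

[[1, 4, 5, 7], [2, 3, 9], [6, 8]]


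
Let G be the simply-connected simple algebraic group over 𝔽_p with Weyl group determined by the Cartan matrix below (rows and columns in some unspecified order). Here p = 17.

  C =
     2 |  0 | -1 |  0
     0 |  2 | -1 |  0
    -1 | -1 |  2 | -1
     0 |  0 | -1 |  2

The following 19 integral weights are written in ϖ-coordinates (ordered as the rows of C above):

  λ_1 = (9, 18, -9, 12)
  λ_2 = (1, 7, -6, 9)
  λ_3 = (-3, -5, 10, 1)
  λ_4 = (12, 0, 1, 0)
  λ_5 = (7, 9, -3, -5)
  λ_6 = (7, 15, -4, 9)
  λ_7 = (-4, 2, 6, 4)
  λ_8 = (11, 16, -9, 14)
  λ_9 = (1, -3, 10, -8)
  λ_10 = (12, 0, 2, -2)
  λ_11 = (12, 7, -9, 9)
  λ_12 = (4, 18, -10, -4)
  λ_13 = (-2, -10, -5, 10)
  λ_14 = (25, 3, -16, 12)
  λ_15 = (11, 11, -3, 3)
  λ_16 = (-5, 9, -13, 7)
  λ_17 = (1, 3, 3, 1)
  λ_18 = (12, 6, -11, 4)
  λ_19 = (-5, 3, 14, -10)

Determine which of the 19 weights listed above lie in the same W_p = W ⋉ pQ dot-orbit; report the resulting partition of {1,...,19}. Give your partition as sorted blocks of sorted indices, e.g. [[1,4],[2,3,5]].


Dynkin diagram of C (from the 6 off-diagonal −1 entries): D_4.

Ā_17 reps of the 19 weights (D_4, coords as presented):

  [1] (5, 0, 2, 2);  [2] (3, 3, 2, 5);  [3] (2, 4, 4, 2);  [4] (13, 1, 0, 1);  [5] (2, 4, 4, 2);  [6] (6, 2, 1, 4);  [7] (3, 3, 2, 5);  [8] (5, 0, 2, 2);  [9] (2, 2, 2, 7);  [10] (13, 1, 0, 1);  [11] (5, 0, 2, 2);  [12] (3, 3, 2, 5);  [13] (6, 2, 1, 4);  [14] (2, 2, 2, 7);  [15] (3, 3, 2, 5);  [16] (2, 4, 4, 2);  [17] (2, 4, 4, 2);  [18] (3, 3, 2, 5);  [19] (2, 2, 2, 7)

Linkage partition of the 19 weights (6 classes, p=17):

[[1, 8, 11], [2, 7, 12, 15, 18], [3, 5, 16, 17], [4, 10], [6, 13], [9, 14, 19]]


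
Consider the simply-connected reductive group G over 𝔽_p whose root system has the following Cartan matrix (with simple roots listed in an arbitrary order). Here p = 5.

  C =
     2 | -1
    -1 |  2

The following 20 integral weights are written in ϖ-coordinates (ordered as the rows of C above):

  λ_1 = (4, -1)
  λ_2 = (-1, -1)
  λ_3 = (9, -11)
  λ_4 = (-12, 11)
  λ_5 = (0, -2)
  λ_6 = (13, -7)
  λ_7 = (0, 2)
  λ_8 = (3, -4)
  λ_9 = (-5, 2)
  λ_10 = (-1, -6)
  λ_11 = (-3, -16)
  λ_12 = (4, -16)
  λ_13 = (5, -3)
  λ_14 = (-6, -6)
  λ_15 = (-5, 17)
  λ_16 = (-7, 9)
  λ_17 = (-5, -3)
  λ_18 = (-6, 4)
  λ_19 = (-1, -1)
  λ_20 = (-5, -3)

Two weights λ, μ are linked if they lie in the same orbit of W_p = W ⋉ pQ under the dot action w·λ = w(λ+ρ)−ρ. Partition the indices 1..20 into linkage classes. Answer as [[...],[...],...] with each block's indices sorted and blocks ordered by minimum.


Dynkin diagram of C (from the 2 off-diagonal −1 entries): A_2.

Alcove-folded reps (p=5, 20 weights, presented ϖ-order):

  1: (5, 0);  2: (0, 0);  3: (5, 0);  4: (1, 3);  5: (0, 1);  6: (3, 1);  7: (1, 3);  8: (1, 3);  9: (3, 1);  10: (5, 0);  11: (0, 2);  12: (5, 0);  13: (3, 1);  14: (0, 0);  15: (3, 1);  16: (0, 1);  17: (1, 3);  18: (5, 0);  19: (0, 0);  20: (1, 3)

These 20 weights hit 6 W_5-dot-orbits; sizes (5, 3, 5, 2, 4, 1):

[[1, 3, 10, 12, 18], [2, 14, 19], [4, 7, 8, 17, 20], [5, 16], [6, 9, 13, 15], [11]]


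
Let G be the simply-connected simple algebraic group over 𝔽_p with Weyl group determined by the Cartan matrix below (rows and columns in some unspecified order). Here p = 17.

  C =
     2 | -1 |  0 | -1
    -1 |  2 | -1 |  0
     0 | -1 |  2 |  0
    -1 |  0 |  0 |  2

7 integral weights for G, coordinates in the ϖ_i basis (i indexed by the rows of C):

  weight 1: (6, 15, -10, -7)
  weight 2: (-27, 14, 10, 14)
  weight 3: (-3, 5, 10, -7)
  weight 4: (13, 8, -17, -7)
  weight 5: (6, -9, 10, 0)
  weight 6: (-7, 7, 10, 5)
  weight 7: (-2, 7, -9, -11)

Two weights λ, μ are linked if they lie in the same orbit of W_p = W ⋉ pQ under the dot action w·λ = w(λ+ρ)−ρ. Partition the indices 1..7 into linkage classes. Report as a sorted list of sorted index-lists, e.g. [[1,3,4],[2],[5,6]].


Type A_4, rank 4, |W|=120; reorder rows/cols to standard.

Each λ_j+ρ reduced to Ā_17; 4-tuples below use C's row order:

  λ_1+ρ ↦ (1, 7, 3, 0)
  λ_2+ρ ↦ (4, 2, 9, 2)
  λ_3+ρ ↦ (4, 2, 9, 2)
  λ_4+ρ ↦ (1, 7, 3, 0)
  λ_5+ρ ↦ (1, 7, 3, 0)
  λ_6+ρ ↦ (4, 2, 9, 2)
  λ_7+ρ ↦ (1, 7, 3, 0)

These 7 weights hit 2 W_17-dot-orbits; sizes (4, 3):

[[1, 4, 5, 7], [2, 3, 6]]


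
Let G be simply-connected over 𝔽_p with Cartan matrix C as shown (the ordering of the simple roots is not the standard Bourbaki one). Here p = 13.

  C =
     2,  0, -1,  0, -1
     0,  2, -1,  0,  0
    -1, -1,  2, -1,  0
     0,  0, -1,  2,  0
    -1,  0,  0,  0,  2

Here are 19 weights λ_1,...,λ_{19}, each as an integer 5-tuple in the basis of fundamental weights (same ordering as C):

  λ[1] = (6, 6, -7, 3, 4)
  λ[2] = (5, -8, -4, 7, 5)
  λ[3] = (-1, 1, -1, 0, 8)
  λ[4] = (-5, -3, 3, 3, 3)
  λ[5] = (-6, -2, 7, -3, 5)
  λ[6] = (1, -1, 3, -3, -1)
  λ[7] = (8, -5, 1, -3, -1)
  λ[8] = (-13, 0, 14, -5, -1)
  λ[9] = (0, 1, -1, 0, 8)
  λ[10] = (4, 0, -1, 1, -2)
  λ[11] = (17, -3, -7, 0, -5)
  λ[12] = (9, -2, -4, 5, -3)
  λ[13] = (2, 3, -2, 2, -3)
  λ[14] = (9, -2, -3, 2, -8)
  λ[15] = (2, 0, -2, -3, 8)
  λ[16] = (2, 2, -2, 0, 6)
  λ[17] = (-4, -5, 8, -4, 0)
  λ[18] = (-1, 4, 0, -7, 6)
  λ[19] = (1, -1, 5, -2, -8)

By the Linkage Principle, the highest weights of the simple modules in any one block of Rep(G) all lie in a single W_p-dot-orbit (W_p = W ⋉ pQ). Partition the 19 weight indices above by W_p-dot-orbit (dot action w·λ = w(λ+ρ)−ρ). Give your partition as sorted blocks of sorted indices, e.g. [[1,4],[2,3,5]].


Root system D_5: the 5×5 matrix C matches after relabeling.

Ā_13 reps of the 19 weights (D_5, coords as presented):

    1: (4, 1, 0, 2, 1)
    2: (0, 3, 1, 2, 2)
    3: (0, 2, 0, 1, 9)
    4: (2, 0, 2, 2, 0)
    5: (4, 1, 0, 2, 1)
    6: (2, 0, 2, 2, 0)
    7: (2, 0, 2, 2, 0)
    8: (0, 2, 0, 1, 9)
    9: (0, 2, 0, 1, 9)
    10: (4, 1, 0, 2, 1)
    11: (4, 1, 0, 2, 1)
    12: (0, 3, 1, 2, 2)
    13: (0, 3, 1, 2, 2)
    14: (0, 2, 1, 0, 7)
    15: (0, 2, 0, 1, 9)
    16: (0, 2, 1, 0, 7)
    17: (0, 3, 1, 2, 2)
    18: (5, 0, 0, 1, 2)
    19: (5, 0, 0, 1, 2)

The 19 indices split into 6 linkage classes (same alcove rep ⇔ same W_13-dot-orbit):

[[1, 5, 10, 11], [2, 12, 13, 17], [3, 8, 9, 15], [4, 6, 7], [14, 16], [18, 19]]


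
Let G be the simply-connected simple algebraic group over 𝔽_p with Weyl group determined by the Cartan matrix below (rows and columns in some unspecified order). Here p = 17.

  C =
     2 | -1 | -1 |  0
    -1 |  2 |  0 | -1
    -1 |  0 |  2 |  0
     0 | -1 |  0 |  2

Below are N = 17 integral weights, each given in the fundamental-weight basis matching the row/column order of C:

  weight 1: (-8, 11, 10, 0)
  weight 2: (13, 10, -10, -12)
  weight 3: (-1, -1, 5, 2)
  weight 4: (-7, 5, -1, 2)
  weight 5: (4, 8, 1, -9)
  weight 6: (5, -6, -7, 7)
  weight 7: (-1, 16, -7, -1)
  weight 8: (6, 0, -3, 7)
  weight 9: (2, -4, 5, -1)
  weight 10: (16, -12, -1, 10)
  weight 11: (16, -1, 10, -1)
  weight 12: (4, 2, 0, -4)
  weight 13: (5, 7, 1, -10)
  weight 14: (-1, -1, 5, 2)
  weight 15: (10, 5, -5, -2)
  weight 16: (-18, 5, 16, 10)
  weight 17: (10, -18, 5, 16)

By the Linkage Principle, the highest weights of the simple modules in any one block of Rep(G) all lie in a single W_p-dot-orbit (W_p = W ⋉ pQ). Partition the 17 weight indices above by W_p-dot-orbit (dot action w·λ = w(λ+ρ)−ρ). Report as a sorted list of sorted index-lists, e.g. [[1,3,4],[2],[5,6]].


A_4 Cartan matrix, 4 simple roots permuted; ρ=(1,1,1,1).

Ā_17 reps of the 17 weights (A_4, coords as presented):

  λ_1+ρ ↦ (7, 5, 4, 1) · λ_2+ρ ↦ (5, 0, 1, 3) · λ_3+ρ ↦ (0, 0, 6, 3) · λ_4+ρ ↦ (0, 0, 6, 3) · λ_5+ρ ↦ (5, 1, 2, 8) · λ_6+ρ ↦ (5, 0, 1, 3) · λ_7+ρ ↦ (6, 11, 0, 0) · λ_8+ρ ↦ (5, 1, 2, 8) · λ_9+ρ ↦ (0, 0, 6, 3) · λ_10+ρ ↦ (6, 11, 0, 0) · λ_11+ρ ↦ (6, 11, 0, 0) · λ_12+ρ ↦ (5, 0, 1, 3) · λ_13+ρ ↦ (5, 1, 2, 8) · λ_14+ρ ↦ (0, 0, 6, 3) · λ_15+ρ ↦ (7, 5, 4, 1) · λ_16+ρ ↦ (6, 11, 0, 0) · λ_17+ρ ↦ (6, 11, 0, 0)

5 distinct reps among the 17 weights ⇒ 5 W_17-linkage classes:

[[1, 15], [2, 6, 12], [3, 4, 9, 14], [5, 8, 13], [7, 10, 11, 16, 17]]


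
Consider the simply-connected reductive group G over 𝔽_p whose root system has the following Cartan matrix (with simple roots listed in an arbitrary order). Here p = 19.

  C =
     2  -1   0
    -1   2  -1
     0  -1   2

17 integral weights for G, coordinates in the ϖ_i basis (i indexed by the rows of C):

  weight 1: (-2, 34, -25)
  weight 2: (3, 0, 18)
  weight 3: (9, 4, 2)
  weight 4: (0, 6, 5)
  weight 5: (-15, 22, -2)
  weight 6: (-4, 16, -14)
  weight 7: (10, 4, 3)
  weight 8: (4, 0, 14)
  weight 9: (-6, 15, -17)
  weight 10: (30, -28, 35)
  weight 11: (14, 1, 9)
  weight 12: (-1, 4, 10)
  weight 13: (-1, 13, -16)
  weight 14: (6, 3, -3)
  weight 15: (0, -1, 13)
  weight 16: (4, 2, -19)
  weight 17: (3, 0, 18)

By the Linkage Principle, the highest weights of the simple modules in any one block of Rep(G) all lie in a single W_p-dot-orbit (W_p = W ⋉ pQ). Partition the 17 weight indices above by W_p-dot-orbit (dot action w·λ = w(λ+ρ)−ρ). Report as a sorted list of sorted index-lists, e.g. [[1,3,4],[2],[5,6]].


Cartan matrix: type A_3 (|W|=24); un-permuting the 3 rows.

Folding the 17 weights λ_j+ρ into Ā_19 (reps in the given 3-coord order):

  λ_1+ρ ↦ (10, 5, 3) · λ_2+ρ ↦ (1, 0, 14) · λ_3+ρ ↦ (10, 5, 3) · λ_4+ρ ↦ (1, 7, 6) · λ_5+ρ ↦ (10, 5, 3) · λ_6+ρ ↦ (3, 1, 13) · λ_7+ρ ↦ (10, 5, 3) · λ_8+ρ ↦ (3, 1, 13) · λ_9+ρ ↦ (0, 5, 11) · λ_10+ρ ↦ (7, 2, 2) · λ_11+ρ ↦ (7, 2, 2) · λ_12+ρ ↦ (0, 5, 11) · λ_13+ρ ↦ (1, 0, 14) · λ_14+ρ ↦ (7, 2, 2) · λ_15+ρ ↦ (1, 0, 14) · λ_16+ρ ↦ (10, 5, 3) · λ_17+ρ ↦ (1, 0, 14)

Linkage partition of the 17 weights (6 classes, p=19):

[[1, 3, 5, 7, 16], [2, 13, 15, 17], [4], [6, 8], [9, 12], [10, 11, 14]]


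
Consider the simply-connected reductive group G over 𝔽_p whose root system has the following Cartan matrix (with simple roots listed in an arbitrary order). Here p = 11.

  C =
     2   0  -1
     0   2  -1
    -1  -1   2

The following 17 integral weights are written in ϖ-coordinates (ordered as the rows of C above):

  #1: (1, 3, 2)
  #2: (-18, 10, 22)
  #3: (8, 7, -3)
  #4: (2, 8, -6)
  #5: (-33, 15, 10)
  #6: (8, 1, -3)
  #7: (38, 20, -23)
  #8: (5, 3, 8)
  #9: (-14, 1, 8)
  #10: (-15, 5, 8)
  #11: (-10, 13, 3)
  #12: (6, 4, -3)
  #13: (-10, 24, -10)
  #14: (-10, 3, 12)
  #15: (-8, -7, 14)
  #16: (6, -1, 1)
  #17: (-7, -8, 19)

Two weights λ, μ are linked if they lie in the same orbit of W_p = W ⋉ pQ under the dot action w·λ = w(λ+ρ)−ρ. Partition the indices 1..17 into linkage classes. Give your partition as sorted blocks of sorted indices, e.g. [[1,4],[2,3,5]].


Cartan matrix: type A_3 (|W|=24); un-permuting the 3 rows.

Folding the 17 weights λ_j+ρ into Ā_11 (reps in the given 3-coord order):

  [1] (2, 4, 3);  [2] (5, 1, 5);  [3] (3, 2, 2);  [4] (2, 4, 3);  [5] (5, 1, 5);  [6] (7, 0, 2);  [7] (5, 1, 5);  [8] (2, 4, 3);  [9] (7, 0, 2);  [10] (5, 3, 2);  [11] (3, 2, 2);  [12] (5, 3, 2);  [13] (2, 4, 3);  [14] (3, 2, 2);  [15] (3, 2, 2);  [16] (7, 0, 2);  [17] (3, 2, 2)

5 distinct reps among the 17 weights ⇒ 5 W_11-linkage classes:

[[1, 4, 8, 13], [2, 5, 7], [3, 11, 14, 15, 17], [6, 9, 16], [10, 12]]


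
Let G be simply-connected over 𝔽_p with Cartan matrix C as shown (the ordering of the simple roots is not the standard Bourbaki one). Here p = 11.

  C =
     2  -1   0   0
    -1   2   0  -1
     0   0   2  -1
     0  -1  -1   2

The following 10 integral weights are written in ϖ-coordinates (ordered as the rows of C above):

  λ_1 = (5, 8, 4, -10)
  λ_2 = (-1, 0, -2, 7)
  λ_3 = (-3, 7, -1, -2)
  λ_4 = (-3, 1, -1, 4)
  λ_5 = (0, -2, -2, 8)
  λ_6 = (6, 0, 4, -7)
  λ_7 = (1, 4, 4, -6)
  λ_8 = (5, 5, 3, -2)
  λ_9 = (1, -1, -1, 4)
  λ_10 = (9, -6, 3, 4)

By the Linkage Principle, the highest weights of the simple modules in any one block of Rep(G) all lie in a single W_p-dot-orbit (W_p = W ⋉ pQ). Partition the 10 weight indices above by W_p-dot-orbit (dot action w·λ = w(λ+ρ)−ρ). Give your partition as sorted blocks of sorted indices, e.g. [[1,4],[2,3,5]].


C ↔ A_4 under row/col permutation; |W(A_4)| = 120.

Ā_11 reps of the 10 weights (A_4, coords as presented):

    [1] (2, 0, 0, 5)
    [2] (0, 1, 1, 7)
    [3] (2, 5, 1, 0)
    [4] (2, 0, 0, 5)
    [5] (0, 1, 1, 7)
    [6] (2, 5, 1, 0)
    [7] (2, 0, 0, 5)
    [8] (2, 5, 1, 0)
    [9] (2, 0, 0, 5)
    [10] (2, 5, 1, 0)

Partition of {1..10} into 3 W_11-dot-orbits:

[[1, 4, 7, 9], [2, 5], [3, 6, 8, 10]]


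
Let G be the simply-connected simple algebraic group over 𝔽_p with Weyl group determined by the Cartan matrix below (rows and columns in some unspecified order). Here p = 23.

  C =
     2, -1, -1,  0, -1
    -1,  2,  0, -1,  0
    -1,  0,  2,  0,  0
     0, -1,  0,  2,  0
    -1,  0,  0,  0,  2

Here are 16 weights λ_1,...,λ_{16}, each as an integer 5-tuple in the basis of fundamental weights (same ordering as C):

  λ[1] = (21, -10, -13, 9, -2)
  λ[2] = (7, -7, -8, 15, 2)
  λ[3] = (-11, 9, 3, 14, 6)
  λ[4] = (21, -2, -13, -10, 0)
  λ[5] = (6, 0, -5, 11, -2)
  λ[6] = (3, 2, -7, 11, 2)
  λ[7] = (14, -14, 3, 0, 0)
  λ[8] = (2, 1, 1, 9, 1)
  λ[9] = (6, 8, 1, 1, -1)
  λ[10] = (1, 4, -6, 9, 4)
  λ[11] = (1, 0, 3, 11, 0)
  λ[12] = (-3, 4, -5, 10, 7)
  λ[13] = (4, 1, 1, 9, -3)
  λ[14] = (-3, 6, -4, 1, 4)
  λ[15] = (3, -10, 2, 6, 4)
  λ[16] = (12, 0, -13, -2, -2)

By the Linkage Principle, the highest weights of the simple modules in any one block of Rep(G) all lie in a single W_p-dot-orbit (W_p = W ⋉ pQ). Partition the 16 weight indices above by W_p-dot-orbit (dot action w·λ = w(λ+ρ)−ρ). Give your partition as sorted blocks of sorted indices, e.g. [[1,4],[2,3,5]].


C ↔ D_5 under row/col permutation; |W(D_5)| = 1920.

Each λ_j+ρ reduced to Ā_23; 5-tuples below use C's row order:

  [1] (0, 0, 12, 1, 1) · [2] (3, 1, 2, 10, 2) · [3] (2, 1, 4, 12, 1) · [4] (0, 0, 12, 1, 1) · [5] (2, 1, 4, 12, 1) · [6] (2, 1, 4, 12, 1) · [7] (2, 1, 4, 12, 1) · [8] (3, 1, 2, 10, 2) · [9] (3, 2, 2, 2, 0) · [10] (3, 1, 2, 10, 2) · [11] (2, 1, 4, 12, 1) · [12] (3, 1, 2, 10, 2) · [13] (3, 1, 2, 10, 2) · [14] (3, 2, 2, 2, 0) · [15] (3, 2, 2, 2, 0) · [16] (0, 0, 12, 1, 1)

Partition of {1..16} into 4 W_23-dot-orbits:

[[1, 4, 16], [2, 8, 10, 12, 13], [3, 5, 6, 7, 11], [9, 14, 15]]


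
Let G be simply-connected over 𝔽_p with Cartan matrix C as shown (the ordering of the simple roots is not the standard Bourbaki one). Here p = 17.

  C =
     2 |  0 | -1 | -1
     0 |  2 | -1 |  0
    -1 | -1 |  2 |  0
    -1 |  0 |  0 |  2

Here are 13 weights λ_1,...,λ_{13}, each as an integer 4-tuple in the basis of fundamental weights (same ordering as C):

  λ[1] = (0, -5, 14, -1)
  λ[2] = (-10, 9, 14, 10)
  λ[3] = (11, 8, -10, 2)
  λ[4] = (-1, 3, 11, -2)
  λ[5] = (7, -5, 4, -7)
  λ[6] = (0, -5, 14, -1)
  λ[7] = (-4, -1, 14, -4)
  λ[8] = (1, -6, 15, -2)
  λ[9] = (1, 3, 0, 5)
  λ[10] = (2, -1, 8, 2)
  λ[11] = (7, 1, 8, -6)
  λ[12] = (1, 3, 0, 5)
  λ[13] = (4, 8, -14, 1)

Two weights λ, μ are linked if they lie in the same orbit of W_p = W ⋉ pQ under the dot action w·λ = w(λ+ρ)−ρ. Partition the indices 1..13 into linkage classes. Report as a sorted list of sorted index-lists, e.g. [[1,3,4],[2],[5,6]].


Dynkin diagram of C (from the 6 off-diagonal −1 entries): A_4.

Ā_17 reps of the 13 weights (A_4, coords as presented):

  λ_1+ρ ↦ (1, 4, 11, 0) · λ_2+ρ ↦ (1, 0, 6, 8) · λ_3+ρ ↦ (3, 0, 9, 3) · λ_4+ρ ↦ (1, 4, 11, 0) · λ_5+ρ ↦ (2, 4, 1, 6) · λ_6+ρ ↦ (1, 4, 11, 0) · λ_7+ρ ↦ (3, 0, 9, 3) · λ_8+ρ ↦ (1, 4, 11, 0) · λ_9+ρ ↦ (2, 4, 1, 6) · λ_10+ρ ↦ (3, 0, 9, 3) · λ_11+ρ ↦ (3, 0, 9, 3) · λ_12+ρ ↦ (2, 4, 1, 6) · λ_13+ρ ↦ (2, 4, 1, 6)

Linkage partition of the 13 weights (4 classes, p=17):

[[1, 4, 6, 8], [2], [3, 7, 10, 11], [5, 9, 12, 13]]


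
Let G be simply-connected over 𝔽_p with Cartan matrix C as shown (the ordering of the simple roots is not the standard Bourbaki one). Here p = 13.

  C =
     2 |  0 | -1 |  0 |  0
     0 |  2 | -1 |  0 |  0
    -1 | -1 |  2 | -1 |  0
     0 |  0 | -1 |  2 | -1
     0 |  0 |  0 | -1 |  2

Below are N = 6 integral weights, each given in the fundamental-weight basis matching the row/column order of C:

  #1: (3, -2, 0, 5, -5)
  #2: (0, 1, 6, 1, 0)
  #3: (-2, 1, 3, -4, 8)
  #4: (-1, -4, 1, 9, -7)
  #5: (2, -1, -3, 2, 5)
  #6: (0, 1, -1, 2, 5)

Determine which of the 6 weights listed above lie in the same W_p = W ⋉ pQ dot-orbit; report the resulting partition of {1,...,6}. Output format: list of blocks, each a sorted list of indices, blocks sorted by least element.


D_5 Cartan matrix, 5 simple roots permuted; ρ=(1,1,1,1,1).

λ_j+ρ reflected into Ā_13 (⟨·,θ^∨⟩≤13); 5-tuples as given:

  1: (4, 1, 0, 2, 4) · 2: (1, 2, 0, 1, 6) · 3: (1, 2, 0, 1, 6) · 4: (1, 2, 0, 1, 6) · 5: (1, 2, 0, 1, 6) · 6: (1, 2, 0, 1, 6)

These 6 weights hit 2 W_13-dot-orbits; sizes (1, 5):

[[1], [2, 3, 4, 5, 6]]
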